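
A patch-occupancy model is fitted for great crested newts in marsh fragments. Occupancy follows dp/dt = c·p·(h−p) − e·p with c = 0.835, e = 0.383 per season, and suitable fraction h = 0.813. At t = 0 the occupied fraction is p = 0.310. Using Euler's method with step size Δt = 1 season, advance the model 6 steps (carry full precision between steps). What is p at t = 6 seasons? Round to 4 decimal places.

Update rule: p ← p + [c·p·(h−p) − e·p]·Δt with Δt = 1.
t = 1: p = 0.31000 + (+0.01147) = 0.32147
t = 2: p = 0.32147 + (+0.00882) = 0.33029
t = 3: p = 0.33029 + (+0.00663) = 0.33692
t = 4: p = 0.33692 + (+0.00490) = 0.34181
t = 5: p = 0.34181 + (+0.00357) = 0.34538
t = 6: p = 0.34538 + (+0.00258) = 0.34796

0.3480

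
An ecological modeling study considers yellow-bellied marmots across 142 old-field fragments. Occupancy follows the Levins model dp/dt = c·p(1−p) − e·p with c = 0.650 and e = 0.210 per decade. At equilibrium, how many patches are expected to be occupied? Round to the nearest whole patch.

96

p* = 1 − e/c = 1 − 0.210/0.650 = 0.6769.
Expected occupied patches = N × p* = 142 × 0.6769 = 96.12 ≈ 96.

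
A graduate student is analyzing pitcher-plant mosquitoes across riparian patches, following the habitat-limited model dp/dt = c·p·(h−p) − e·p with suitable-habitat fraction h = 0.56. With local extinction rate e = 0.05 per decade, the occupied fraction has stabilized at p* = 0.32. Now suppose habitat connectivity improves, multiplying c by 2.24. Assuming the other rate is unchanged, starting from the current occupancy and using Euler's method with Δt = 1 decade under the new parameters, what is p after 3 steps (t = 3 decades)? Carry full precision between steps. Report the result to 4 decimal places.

Balance c(h−p*) = e gives c = e/(0.56 − 0.32000) = 0.05/0.24000 = 0.20833.
Starting from p₀ = 0.32000; update p ← p + (dp/dt)·Δt with the new parameters.
t = 1: p = 0.32000 + (+0.01984) = 0.33984
t = 2: p = 0.33984 + (+0.01792) = 0.35776
t = 3: p = 0.35776 + (+0.01588) = 0.37364

0.3736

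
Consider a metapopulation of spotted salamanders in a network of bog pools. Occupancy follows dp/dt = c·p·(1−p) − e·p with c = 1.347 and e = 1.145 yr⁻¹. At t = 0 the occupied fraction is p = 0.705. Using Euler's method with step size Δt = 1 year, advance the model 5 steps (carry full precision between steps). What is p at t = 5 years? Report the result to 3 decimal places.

Update rule: p ← p + [c·p·(1−p) − e·p]·Δt with Δt = 1.
step 1: Δp = -0.52708, p = 0.17792
step 2: Δp = -0.00670, p = 0.17122
step 3: Δp = -0.00490, p = 0.16632
step 4: Δp = -0.00366, p = 0.16265
step 5: Δp = -0.00278, p = 0.15987

0.160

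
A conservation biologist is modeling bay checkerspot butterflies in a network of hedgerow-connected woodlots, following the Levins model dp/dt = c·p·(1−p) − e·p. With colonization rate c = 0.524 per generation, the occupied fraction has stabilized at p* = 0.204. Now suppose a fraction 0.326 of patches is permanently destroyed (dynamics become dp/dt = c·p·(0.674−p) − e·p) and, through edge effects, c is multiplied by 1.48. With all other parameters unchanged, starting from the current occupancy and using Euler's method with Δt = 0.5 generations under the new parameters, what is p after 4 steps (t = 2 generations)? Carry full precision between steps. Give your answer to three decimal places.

0.186

Balance c(1−p*) = e gives e = 0.524×(1 − 0.20400) = 0.41710.
Starting from p₀ = 0.20400; update p ← p + (dp/dt)·Δt with the new parameters.
p: 0.20400 → 0.19863  (Δp = -0.00537)
p: 0.19863 → 0.19382  (Δp = -0.00481)
p: 0.19382 → 0.18949  (Δp = -0.00433)
p: 0.18949 → 0.18557  (Δp = -0.00392)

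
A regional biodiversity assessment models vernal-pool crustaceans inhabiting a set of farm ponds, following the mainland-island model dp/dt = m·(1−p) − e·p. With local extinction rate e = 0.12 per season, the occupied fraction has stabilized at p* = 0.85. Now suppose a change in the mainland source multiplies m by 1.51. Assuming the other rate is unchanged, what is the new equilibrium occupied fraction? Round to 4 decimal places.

0.8954

Balance m(1−p*) = e·p* gives m = e·p*/(1−p*) = 0.12×0.85000/0.15000 = 0.68000.
New p* = m/(m+e) = 1.02680/(1.02680+0.12000) = 0.89536.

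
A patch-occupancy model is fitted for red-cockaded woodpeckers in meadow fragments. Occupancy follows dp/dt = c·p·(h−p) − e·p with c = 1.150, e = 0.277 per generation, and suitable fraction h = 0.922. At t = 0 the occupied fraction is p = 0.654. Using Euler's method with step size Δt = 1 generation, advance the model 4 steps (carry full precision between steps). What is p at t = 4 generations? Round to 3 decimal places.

Update rule: p ← p + [c·p·(h−p) − e·p]·Δt with Δt = 1.
p: 0.65400 → 0.67440  (Δp = +0.02040)
p: 0.67440 → 0.67962  (Δp = +0.00522)
p: 0.67962 → 0.68080  (Δp = +0.00118)
p: 0.68080 → 0.68106  (Δp = +0.00026)

0.681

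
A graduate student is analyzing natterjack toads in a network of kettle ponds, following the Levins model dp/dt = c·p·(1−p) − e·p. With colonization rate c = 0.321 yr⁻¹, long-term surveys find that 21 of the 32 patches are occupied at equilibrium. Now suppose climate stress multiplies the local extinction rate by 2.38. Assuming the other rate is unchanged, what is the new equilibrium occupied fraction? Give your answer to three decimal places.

0.182

Observed p* = 21/32 = 0.65625.
Balance c(1−p*) = e gives e = 0.321×(1 − 0.65625) = 0.11034.
New p* = 1 − e/c = 1 − 0.26261/0.32100 = 0.18190.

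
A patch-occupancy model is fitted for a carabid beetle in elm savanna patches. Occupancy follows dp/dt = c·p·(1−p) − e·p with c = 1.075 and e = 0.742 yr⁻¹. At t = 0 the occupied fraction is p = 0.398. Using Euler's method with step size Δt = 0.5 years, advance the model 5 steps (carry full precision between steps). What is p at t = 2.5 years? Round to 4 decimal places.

0.3390

Update rule: p ← p + [c·p·(1−p) − e·p]·Δt with Δt = 0.5.
t = 0.5: p = 0.39800 + (-0.01888) = 0.37912
t = 1: p = 0.37912 + (-0.01413) = 0.36499
t = 1.5: p = 0.36499 + (-0.01083) = 0.35416
t = 2: p = 0.35416 + (-0.00845) = 0.34571
t = 2.5: p = 0.34571 + (-0.00668) = 0.33903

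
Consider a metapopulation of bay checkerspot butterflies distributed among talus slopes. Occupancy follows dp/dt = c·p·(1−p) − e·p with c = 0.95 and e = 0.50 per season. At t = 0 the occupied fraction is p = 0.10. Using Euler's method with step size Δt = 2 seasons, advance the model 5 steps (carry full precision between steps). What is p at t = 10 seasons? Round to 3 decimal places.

Update rule: p ← p + [c·p·(1−p) − e·p]·Δt with Δt = 2.
t = 2: p = 0.10000 + (+0.07100) = 0.17100
t = 4: p = 0.17100 + (+0.09834) = 0.26934
t = 6: p = 0.26934 + (+0.10457) = 0.37391
t = 8: p = 0.37391 + (+0.07088) = 0.44479
t = 10: p = 0.44479 + (+0.02441) = 0.46921

0.469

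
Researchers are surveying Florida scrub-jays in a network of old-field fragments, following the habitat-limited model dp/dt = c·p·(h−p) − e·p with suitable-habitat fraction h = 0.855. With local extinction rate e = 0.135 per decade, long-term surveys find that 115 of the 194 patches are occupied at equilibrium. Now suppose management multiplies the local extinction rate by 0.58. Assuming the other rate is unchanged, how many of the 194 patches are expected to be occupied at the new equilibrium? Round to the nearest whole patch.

136

Observed p* = 115/194 = 0.59278.
Balance c(h−p*) = e gives c = e/(0.855 − 0.59278) = 0.135/0.26222 = 0.51483.
New p* = 0.855 − e/c = 0.855 − 0.07830/0.51483 = 0.70291.
Expected occupied = 194 × 0.70291 = 136.36 ≈ 136.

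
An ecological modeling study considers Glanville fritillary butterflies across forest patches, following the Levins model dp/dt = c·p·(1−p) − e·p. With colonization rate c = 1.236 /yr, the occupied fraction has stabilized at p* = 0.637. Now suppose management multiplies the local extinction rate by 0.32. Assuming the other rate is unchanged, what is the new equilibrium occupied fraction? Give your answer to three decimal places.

Balance c(1−p*) = e gives e = 1.236×(1 − 0.63700) = 0.44867.
New p* = 1 − e/c = 1 − 0.14357/1.23600 = 0.88384.

0.884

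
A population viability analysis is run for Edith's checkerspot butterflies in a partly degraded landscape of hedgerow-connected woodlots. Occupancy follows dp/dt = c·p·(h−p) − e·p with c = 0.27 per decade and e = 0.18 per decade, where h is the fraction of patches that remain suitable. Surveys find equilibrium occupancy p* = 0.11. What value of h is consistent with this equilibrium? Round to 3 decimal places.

0.777

At equilibrium c(h−p*) = e, so h = p* + e/c.
h = 0.11 + 0.18/0.27 = 0.11 + 0.6667 = 0.7767.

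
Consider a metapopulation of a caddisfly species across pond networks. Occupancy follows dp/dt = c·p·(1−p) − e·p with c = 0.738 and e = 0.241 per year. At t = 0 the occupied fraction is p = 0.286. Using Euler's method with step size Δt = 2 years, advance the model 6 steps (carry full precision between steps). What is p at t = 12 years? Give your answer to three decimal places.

0.673

Update rule: p ← p + [c·p·(1−p) − e·p]·Δt with Δt = 2.
p: 0.28600 → 0.44955  (Δp = +0.16355)
p: 0.44955 → 0.59811  (Δp = +0.14856)
p: 0.59811 → 0.66461  (Δp = +0.06650)
p: 0.66461 → 0.67327  (Δp = +0.00866)
p: 0.67327 → 0.67344  (Δp = +0.00017)
p: 0.67344 → 0.67344  (Δp = +0.00000)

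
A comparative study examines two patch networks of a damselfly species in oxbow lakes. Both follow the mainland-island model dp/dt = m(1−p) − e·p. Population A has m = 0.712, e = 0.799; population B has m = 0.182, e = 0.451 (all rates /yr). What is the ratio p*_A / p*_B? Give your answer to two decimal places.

A: p*_A = m/(m+e) = 0.712/1.5110 = 0.4712.
B: p*_B = 0.182/0.6330 = 0.2875.
p*_A / p*_B = 0.4712/0.2875 = 1.6389.

1.64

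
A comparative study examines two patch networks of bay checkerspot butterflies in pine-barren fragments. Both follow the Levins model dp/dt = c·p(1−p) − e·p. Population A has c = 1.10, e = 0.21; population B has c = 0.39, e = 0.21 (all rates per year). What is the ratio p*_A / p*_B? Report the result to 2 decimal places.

1.75

A: p*_A = 1 − 0.21/1.10 = 0.8091.
B: p*_B = 1 − 0.21/0.39 = 0.4615.
p*_A / p*_B = 0.8091/0.4615 = 1.7530.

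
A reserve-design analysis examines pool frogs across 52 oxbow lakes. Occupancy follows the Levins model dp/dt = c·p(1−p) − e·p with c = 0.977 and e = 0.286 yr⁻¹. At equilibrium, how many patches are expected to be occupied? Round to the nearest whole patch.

37

p* = 1 − e/c = 1 − 0.286/0.977 = 0.7073.
Expected occupied patches = N × p* = 52 × 0.7073 = 36.78 ≈ 37.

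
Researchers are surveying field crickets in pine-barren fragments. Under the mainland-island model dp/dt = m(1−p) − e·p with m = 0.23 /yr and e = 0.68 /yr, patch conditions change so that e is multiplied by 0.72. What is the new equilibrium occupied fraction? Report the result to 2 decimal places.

Before: p* = 0.23/(0.23+0.68) = 0.2527.
After: m = 0.23, e = 0.4896; p* = 0.23/0.7196 = 0.3196.

0.32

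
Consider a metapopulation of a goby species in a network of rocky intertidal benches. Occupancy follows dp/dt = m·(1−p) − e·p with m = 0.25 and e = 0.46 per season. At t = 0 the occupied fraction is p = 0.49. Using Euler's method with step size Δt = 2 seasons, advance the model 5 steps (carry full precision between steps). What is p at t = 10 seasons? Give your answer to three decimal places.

Update rule: p ← p + [m·(1−p) − e·p]·Δt with Δt = 2.
step 1: Δp = -0.19580, p = 0.29420
step 2: Δp = +0.08224, p = 0.37644
step 3: Δp = -0.03454, p = 0.34190
step 4: Δp = +0.01451, p = 0.35640
step 5: Δp = -0.00609, p = 0.35031

0.350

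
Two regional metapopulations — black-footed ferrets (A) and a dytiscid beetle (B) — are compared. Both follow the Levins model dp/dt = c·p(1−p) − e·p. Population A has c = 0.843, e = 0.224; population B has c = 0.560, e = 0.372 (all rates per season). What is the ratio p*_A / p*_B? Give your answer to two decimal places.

A: p*_A = 1 − 0.224/0.843 = 0.7343.
B: p*_B = 1 − 0.372/0.560 = 0.3357.
p*_A / p*_B = 0.7343/0.3357 = 2.1872.

2.19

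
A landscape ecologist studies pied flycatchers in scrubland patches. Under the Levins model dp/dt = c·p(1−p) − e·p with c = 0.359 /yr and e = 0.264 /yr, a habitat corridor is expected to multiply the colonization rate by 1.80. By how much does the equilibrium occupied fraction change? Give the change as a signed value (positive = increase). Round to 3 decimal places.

Before: p* = 1 − 0.264/0.359 = 0.2646.
After the change, c = 0.6462, e = 0.264, so p* = 1 − 0.264/0.6462 = 0.5915.
Δp* = 0.5915 − 0.2646 = +0.3268.

0.327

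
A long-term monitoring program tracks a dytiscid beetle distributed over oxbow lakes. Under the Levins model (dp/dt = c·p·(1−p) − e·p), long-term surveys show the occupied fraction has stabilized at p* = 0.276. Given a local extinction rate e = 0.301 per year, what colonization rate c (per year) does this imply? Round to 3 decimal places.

0.416

At equilibrium c(1−p*) = e, so c = e/(1−p*).
c = 0.301/(1 − 0.276) = 0.301/0.7240 = 0.4157.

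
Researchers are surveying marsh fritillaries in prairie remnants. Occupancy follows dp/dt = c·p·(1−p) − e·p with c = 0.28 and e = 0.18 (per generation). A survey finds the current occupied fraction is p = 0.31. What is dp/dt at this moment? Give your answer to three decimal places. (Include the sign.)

Colonization term: c·p·(1−p) = 0.28×0.31×0.6900 = 0.05989.
Extinction term: e·p = 0.05580.
dp/dt = 0.05989 − 0.05580 = 0.00409.

0.004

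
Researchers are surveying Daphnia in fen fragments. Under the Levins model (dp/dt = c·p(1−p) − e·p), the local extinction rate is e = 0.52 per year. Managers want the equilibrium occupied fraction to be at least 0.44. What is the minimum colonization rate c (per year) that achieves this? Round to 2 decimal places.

0.93

p* = 1 − e/c ≥ 0.44 requires e/c ≤ 0.5600, i.e. c ≥ e/0.5600.
c_min = 0.52/0.5600 = 0.9286.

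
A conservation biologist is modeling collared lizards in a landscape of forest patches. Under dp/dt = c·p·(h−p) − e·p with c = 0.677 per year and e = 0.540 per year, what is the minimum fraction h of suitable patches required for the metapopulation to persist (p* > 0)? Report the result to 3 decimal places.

0.798

p* = h − e/c is positive only when h > e/c.
h_min = e/c = 0.540/0.677 = 0.7976.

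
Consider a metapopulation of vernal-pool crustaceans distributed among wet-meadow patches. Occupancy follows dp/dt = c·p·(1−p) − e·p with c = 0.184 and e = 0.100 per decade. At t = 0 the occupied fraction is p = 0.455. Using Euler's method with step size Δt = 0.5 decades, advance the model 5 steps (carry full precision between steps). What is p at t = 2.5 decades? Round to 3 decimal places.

Update rule: p ← p + [c·p·(1−p) − e·p]·Δt with Δt = 0.5.
t = 0.5: p = 0.45500 + (+0.00006) = 0.45506
t = 1: p = 0.45506 + (+0.00006) = 0.45512
t = 1.5: p = 0.45512 + (+0.00006) = 0.45518
t = 2: p = 0.45518 + (+0.00006) = 0.45524
t = 2.5: p = 0.45524 + (+0.00005) = 0.45529

0.455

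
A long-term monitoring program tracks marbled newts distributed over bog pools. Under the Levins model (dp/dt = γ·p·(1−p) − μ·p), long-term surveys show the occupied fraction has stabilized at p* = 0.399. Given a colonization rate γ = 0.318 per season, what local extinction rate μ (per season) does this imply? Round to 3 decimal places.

At equilibrium γ(1−p*) = μ.
μ = 0.318 × (1 − 0.399) = 0.318 × 0.6010 = 0.1911.

0.191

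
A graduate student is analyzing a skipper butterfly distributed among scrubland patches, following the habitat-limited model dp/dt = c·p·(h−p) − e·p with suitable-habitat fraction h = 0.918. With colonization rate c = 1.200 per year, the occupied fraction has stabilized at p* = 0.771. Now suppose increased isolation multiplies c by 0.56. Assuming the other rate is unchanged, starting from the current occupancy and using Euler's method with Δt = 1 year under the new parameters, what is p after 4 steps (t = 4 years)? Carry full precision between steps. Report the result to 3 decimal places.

0.664

Balance c(h−p*) = e gives e = 1.200×(0.918 − 0.77100) = 0.17640.
Starting from p₀ = 0.77100; update p ← p + (dp/dt)·Δt with the new parameters.
p: 0.77100 → 0.71116  (Δp = -0.05984)
p: 0.71116 → 0.68456  (Δp = -0.02660)
p: 0.68456 → 0.67119  (Δp = -0.01337)
p: 0.67119 → 0.66411  (Δp = -0.00708)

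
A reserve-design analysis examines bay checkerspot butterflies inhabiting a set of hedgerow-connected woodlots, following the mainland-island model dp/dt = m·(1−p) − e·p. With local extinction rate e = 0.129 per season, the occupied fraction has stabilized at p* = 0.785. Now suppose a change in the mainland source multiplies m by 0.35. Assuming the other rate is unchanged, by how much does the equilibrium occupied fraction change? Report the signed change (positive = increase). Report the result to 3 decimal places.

-0.224

Balance m(1−p*) = e·p* gives m = e·p*/(1−p*) = 0.129×0.78500/0.21500 = 0.47100.
New p* = m/(m+e) = 0.16485/(0.16485+0.12900) = 0.56100.
Δp* = 0.56100 − 0.78500 = -0.22400.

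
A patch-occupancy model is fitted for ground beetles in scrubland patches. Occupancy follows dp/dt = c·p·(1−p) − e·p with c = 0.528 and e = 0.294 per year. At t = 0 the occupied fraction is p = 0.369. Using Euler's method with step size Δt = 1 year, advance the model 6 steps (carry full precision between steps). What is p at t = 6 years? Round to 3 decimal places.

Update rule: p ← p + [c·p·(1−p) − e·p]·Δt with Δt = 1.
t = 1: p = 0.36900 + (+0.01445) = 0.38345
t = 2: p = 0.38345 + (+0.01209) = 0.39555
t = 3: p = 0.39555 + (+0.00995) = 0.40549
t = 4: p = 0.40549 + (+0.00807) = 0.41356
t = 5: p = 0.41356 + (+0.00647) = 0.42003
t = 6: p = 0.42003 + (+0.00513) = 0.42517

0.425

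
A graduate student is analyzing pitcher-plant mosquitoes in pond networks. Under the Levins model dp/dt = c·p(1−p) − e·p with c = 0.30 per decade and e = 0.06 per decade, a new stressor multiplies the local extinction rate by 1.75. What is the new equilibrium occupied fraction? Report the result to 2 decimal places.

Before: p* = 1 − 0.06/0.30 = 0.8000.
After the change, c = 0.3, e = 0.105, so p* = 1 − 0.105/0.3 = 0.6500.

0.65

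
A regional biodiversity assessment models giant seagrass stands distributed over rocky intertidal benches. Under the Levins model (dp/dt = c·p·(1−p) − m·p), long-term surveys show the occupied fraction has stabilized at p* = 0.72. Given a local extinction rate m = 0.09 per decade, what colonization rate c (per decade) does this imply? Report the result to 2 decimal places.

0.32

At equilibrium c(1−p*) = m, so c = m/(1−p*).
c = 0.09/(1 − 0.72) = 0.09/0.2800 = 0.3214.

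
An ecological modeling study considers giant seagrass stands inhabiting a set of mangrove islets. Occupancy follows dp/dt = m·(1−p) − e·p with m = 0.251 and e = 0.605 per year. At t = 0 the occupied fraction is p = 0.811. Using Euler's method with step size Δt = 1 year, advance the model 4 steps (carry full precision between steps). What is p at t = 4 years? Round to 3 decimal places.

0.293

Update rule: p ← p + [m·(1−p) − e·p]·Δt with Δt = 1.
p: 0.81100 → 0.36778  (Δp = -0.44322)
p: 0.36778 → 0.30396  (Δp = -0.06382)
p: 0.30396 → 0.29477  (Δp = -0.00919)
p: 0.29477 → 0.29345  (Δp = -0.00132)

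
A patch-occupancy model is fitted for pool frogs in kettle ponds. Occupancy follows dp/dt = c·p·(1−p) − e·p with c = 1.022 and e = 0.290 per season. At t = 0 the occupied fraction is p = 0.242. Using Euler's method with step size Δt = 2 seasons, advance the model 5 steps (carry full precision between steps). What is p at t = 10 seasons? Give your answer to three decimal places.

0.717

Update rule: p ← p + [c·p·(1−p) − e·p]·Δt with Δt = 2.
p: 0.24200 → 0.47658  (Δp = +0.23458)
p: 0.47658 → 0.71004  (Δp = +0.23346)
p: 0.71004 → 0.71904  (Δp = +0.00900)
p: 0.71904 → 0.71493  (Δp = -0.00411)
p: 0.71493 → 0.71685  (Δp = +0.00192)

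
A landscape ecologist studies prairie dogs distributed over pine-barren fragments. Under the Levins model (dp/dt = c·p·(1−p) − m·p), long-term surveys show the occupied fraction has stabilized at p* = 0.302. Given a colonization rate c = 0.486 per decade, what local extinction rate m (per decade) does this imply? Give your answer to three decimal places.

At equilibrium c(1−p*) = m.
m = 0.486 × (1 − 0.302) = 0.486 × 0.6980 = 0.3392.

0.339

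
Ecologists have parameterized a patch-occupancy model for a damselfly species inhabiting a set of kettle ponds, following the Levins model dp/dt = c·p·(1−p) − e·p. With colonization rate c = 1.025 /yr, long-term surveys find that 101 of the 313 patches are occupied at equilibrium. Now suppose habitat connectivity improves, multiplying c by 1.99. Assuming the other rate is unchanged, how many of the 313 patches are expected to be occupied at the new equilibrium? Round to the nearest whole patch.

206

Observed p* = 101/313 = 0.32268.
Balance c(1−p*) = e gives e = 1.025×(1 − 0.32268) = 0.69425.
New p* = 1 − e/c = 1 − 0.69425/2.03975 = 0.65964.
Expected occupied = 313 × 0.65964 = 206.47 ≈ 206.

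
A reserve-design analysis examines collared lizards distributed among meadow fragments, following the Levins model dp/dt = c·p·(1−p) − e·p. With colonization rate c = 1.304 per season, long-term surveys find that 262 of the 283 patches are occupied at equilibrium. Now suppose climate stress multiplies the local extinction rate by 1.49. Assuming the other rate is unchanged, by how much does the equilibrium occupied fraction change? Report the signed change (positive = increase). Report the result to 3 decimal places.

Observed p* = 262/283 = 0.92580.
Balance c(1−p*) = e gives e = 1.304×(1 − 0.92580) = 0.09676.
New p* = 1 − e/c = 1 − 0.14417/1.30400 = 0.88944.
Δp* = 0.88944 − 0.92580 = -0.03636.

-0.036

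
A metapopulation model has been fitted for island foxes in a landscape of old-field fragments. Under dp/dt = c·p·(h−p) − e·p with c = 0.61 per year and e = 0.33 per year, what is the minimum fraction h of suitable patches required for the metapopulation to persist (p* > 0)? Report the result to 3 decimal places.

p* = h − e/c is positive only when h > e/c.
h_min = e/c = 0.33/0.61 = 0.5410.

0.541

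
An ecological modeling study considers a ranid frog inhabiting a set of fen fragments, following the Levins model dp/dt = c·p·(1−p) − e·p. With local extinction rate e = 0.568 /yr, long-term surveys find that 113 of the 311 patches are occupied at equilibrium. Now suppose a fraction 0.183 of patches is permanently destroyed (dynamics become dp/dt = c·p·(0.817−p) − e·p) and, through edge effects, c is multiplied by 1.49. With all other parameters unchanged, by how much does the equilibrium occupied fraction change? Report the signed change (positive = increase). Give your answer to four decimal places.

Observed p* = 113/311 = 0.36334.
Balance c(1−p*) = e gives c = e/(1 − 0.36334) = 0.568/0.63666 = 0.89216.
New p* = 0.817 − e/c = 0.817 − 0.56800/1.32932 = 0.38971.
Δp* = 0.38971 − 0.36334 = +0.02637.

0.0264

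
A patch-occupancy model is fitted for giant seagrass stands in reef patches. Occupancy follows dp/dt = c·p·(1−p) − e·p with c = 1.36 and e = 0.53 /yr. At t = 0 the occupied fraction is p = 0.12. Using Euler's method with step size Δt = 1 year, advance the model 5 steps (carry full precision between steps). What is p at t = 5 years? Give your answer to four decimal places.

Update rule: p ← p + [c·p·(1−p) − e·p]·Δt with Δt = 1.
t = 1: p = 0.12000 + (+0.08002) = 0.20002
t = 2: p = 0.20002 + (+0.11160) = 0.31162
t = 3: p = 0.31162 + (+0.12658) = 0.43820
t = 4: p = 0.43820 + (+0.10256) = 0.54076
t = 5: p = 0.54076 + (+0.05114) = 0.59190

0.5919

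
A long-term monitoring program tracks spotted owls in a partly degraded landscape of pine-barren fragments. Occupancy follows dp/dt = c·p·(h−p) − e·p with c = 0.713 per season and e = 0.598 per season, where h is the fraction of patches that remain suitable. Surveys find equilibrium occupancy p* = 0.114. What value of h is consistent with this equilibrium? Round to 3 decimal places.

At equilibrium c(h−p*) = e, so h = p* + e/c.
h = 0.114 + 0.598/0.713 = 0.114 + 0.8387 = 0.9527.

0.953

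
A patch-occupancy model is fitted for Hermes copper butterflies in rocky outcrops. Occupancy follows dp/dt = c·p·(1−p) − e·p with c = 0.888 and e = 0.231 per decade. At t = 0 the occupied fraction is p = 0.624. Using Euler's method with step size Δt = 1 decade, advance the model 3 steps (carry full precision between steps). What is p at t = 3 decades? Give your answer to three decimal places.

Update rule: p ← p + [c·p·(1−p) − e·p]·Δt with Δt = 1.
t = 1: p = 0.62400 + (+0.06420) = 0.68820
t = 2: p = 0.68820 + (+0.03157) = 0.71977
t = 3: p = 0.71977 + (+0.01284) = 0.73262

0.733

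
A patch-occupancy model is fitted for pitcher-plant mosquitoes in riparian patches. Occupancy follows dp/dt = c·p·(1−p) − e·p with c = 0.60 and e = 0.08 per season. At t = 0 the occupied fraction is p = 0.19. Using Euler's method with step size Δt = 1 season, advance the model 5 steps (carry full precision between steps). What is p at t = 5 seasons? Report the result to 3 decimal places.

Update rule: p ← p + [c·p·(1−p) − e·p]·Δt with Δt = 1.
t = 1: p = 0.19000 + (+0.07714) = 0.26714
t = 2: p = 0.26714 + (+0.09609) = 0.36323
t = 3: p = 0.36323 + (+0.10972) = 0.47295
t = 4: p = 0.47295 + (+0.11172) = 0.58468
t = 5: p = 0.58468 + (+0.09892) = 0.68360

0.684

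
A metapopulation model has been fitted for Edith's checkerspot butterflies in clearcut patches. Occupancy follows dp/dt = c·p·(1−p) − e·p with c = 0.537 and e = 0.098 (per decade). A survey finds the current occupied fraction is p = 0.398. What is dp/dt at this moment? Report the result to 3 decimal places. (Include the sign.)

Colonization term: c·p·(1−p) = 0.537×0.398×0.6020 = 0.12866.
Extinction term: e·p = 0.03900.
dp/dt = 0.12866 − 0.03900 = 0.08966.

0.090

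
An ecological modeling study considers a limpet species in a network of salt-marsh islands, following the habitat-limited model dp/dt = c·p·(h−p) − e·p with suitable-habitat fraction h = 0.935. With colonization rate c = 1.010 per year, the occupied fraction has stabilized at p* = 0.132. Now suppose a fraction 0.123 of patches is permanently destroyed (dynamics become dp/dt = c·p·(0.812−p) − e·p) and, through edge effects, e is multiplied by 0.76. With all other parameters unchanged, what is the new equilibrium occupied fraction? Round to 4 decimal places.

0.2017

Balance c(h−p*) = e gives e = 1.010×(0.935 − 0.13200) = 0.81103.
New p* = 0.812 − e/c = 0.812 − 0.61638/1.01000 = 0.20172.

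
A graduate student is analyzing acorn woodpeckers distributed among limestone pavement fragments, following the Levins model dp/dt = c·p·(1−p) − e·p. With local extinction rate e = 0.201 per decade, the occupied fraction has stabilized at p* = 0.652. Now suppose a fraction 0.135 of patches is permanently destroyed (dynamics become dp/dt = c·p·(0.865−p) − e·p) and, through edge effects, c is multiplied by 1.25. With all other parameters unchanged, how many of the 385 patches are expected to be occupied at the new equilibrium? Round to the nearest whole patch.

226

Balance c(1−p*) = e gives c = e/(1 − 0.65200) = 0.201/0.34800 = 0.57759.
New p* = 0.865 − e/c = 0.865 − 0.20100/0.72199 = 0.58660.
Expected occupied = 385 × 0.58660 = 225.84 ≈ 226.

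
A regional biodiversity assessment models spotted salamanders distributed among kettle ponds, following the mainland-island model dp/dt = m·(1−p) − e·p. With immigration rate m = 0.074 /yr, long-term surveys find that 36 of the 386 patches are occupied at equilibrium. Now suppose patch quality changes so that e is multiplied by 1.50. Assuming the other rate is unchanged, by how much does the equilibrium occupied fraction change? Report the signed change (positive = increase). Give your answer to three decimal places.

-0.029

Observed p* = 36/386 = 0.09326.
Balance m(1−p*) = e·p* gives e = m(1−p*)/p* = 0.074×0.90674/0.09326 = 0.71948.
New p* = m/(m+e) = 0.07400/(0.07400+1.07922) = 0.06417.
Δp* = 0.06417 − 0.09326 = -0.02909.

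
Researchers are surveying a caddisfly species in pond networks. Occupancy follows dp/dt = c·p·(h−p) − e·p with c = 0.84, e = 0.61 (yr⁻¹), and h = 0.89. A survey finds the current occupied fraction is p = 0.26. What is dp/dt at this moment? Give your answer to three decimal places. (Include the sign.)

-0.021

Colonization term: c·p·(h−p) = 0.84×0.26×0.6300 = 0.13759.
Extinction term: e·p = 0.15860.
dp/dt = 0.13759 − 0.15860 = -0.02101.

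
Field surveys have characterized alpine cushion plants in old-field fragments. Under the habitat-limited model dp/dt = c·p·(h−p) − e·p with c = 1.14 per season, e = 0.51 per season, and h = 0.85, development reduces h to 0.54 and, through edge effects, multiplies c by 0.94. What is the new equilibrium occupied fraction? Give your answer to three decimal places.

Before: p* = h − e/c = 0.85 − 0.51/1.14 = 0.85 − 0.4474 = 0.4026.
After: c = 1.0716, e = 0.51, h = 0.54; p* = 0.54 − 0.51/1.0716 = 0.0641.

0.064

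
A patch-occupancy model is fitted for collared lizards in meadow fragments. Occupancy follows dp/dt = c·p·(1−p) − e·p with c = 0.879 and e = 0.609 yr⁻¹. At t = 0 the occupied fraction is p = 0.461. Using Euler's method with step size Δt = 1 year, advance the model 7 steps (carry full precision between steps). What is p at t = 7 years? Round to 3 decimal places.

0.317

Update rule: p ← p + [c·p·(1−p) − e·p]·Δt with Δt = 1.
p: 0.46100 → 0.39866  (Δp = -0.06234)
p: 0.39866 → 0.36660  (Δp = -0.03206)
p: 0.36660 → 0.34745  (Δp = -0.01915)
p: 0.34745 → 0.33515  (Δp = -0.01230)
p: 0.33515 → 0.32690  (Δp = -0.00824)
p: 0.32690 → 0.32123  (Δp = -0.00567)
p: 0.32123 → 0.31726  (Δp = -0.00397)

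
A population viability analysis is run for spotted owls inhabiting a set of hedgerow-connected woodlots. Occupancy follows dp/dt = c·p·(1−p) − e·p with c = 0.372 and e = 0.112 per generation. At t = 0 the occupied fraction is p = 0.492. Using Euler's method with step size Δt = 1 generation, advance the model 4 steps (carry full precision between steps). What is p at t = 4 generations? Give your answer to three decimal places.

0.615

Update rule: p ← p + [c·p·(1−p) − e·p]·Δt with Δt = 1.
p: 0.49200 → 0.52987  (Δp = +0.03787)
p: 0.52987 → 0.56319  (Δp = +0.03332)
p: 0.56319 → 0.59163  (Δp = +0.02844)
p: 0.59163 → 0.61525  (Δp = +0.02361)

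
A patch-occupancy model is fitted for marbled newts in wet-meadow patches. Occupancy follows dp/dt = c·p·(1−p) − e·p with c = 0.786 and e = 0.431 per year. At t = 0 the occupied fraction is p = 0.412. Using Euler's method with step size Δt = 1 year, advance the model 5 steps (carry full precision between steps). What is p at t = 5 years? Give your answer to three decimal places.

0.447

Update rule: p ← p + [c·p·(1−p) − e·p]·Δt with Δt = 1.
step 1: Δp = +0.01284, p = 0.42484
step 2: Δp = +0.00895, p = 0.43379
step 3: Δp = +0.00609, p = 0.43988
step 4: Δp = +0.00407, p = 0.44395
step 5: Δp = +0.00269, p = 0.44664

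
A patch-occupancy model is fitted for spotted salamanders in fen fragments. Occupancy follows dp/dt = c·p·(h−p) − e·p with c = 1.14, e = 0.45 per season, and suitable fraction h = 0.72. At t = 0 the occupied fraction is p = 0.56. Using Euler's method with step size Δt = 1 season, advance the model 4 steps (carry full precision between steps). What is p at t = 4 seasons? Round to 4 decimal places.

Update rule: p ← p + [c·p·(h−p) − e·p]·Δt with Δt = 1.
step 1: Δp = -0.14986, p = 0.41014
step 2: Δp = -0.03969, p = 0.37046
step 3: Δp = -0.01909, p = 0.35137
step 4: Δp = -0.01046, p = 0.34091

0.3409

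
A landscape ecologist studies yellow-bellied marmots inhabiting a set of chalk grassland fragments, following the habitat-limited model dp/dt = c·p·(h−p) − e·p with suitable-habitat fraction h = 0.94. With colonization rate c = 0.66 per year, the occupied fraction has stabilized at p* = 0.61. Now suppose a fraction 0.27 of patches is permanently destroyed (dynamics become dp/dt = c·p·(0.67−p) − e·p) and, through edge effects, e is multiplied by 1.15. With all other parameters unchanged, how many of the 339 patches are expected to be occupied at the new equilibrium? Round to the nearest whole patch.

98

Balance c(h−p*) = e gives e = 0.66×(0.94 − 0.61000) = 0.21780.
New p* = 0.67 − e/c = 0.67 − 0.25047/0.66000 = 0.29050.
Expected occupied = 339 × 0.29050 = 98.48 ≈ 98.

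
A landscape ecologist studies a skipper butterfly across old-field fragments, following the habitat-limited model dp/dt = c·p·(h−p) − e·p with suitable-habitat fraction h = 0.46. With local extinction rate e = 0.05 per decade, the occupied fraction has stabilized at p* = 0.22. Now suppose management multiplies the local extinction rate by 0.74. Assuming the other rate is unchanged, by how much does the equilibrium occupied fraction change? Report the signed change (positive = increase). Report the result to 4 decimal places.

0.0624

Balance c(h−p*) = e gives c = e/(0.46 − 0.22000) = 0.05/0.24000 = 0.20833.
New p* = 0.46 − e/c = 0.46 − 0.03700/0.20833 = 0.28240.
Δp* = 0.28240 − 0.22000 = +0.06240.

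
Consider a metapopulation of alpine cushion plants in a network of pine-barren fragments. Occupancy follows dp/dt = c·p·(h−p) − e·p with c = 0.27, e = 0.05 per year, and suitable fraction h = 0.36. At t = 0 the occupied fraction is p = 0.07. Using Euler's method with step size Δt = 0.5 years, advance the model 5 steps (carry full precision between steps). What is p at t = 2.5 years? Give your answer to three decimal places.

Update rule: p ← p + [c·p·(h−p) − e·p]·Δt with Δt = 0.5.
step 1: Δp = +0.00099, p = 0.07099
step 2: Δp = +0.00100, p = 0.07199
step 3: Δp = +0.00100, p = 0.07298
step 4: Δp = +0.00100, p = 0.07399
step 5: Δp = +0.00101, p = 0.07500

0.075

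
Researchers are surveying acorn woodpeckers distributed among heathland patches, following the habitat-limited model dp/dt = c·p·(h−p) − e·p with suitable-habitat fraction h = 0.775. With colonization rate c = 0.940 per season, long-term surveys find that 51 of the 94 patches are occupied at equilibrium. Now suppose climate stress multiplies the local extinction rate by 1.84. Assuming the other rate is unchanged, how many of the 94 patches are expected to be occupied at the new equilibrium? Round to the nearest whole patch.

Observed p* = 51/94 = 0.54255.
Balance c(h−p*) = e gives e = 0.940×(0.775 − 0.54255) = 0.21850.
New p* = 0.775 − e/c = 0.775 − 0.40204/0.94000 = 0.34730.
Expected occupied = 94 × 0.34730 = 32.65 ≈ 33.

33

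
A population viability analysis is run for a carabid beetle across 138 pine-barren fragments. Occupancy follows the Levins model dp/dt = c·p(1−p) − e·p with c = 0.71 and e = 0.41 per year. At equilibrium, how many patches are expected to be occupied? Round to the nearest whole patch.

58

p* = 1 − e/c = 1 − 0.41/0.71 = 0.4225.
Expected occupied patches = N × p* = 138 × 0.4225 = 58.31 ≈ 58.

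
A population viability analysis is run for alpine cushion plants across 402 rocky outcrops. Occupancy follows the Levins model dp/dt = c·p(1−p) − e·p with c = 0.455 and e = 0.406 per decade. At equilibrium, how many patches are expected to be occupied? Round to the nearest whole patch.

43

p* = 1 − e/c = 1 − 0.406/0.455 = 0.1077.
Expected occupied patches = N × p* = 402 × 0.1077 = 43.29 ≈ 43.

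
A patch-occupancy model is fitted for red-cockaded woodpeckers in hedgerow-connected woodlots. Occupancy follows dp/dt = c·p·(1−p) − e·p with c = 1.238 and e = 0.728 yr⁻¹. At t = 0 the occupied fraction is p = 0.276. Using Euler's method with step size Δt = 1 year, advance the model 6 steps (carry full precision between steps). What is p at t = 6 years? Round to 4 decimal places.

0.4079

Update rule: p ← p + [c·p·(1−p) − e·p]·Δt with Δt = 1.
step 1: Δp = +0.04645, p = 0.32245
step 2: Δp = +0.03573, p = 0.35818
step 3: Δp = +0.02384, p = 0.38203
step 4: Δp = +0.01415, p = 0.39618
step 5: Δp = +0.00774, p = 0.40392
step 6: Δp = +0.00402, p = 0.40794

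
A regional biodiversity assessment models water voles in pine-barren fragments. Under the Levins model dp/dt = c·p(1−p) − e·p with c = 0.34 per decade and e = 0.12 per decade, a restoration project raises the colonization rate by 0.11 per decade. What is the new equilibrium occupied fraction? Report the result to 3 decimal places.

0.733

Before: p* = 1 − 0.12/0.34 = 0.6471.
After the change, c = 0.45, e = 0.12, so p* = 1 − 0.12/0.45 = 0.7333.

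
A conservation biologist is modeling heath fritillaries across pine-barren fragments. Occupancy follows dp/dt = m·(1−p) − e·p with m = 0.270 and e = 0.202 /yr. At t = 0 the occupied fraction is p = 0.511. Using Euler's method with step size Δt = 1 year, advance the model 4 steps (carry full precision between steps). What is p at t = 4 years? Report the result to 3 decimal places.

0.567

Update rule: p ← p + [m·(1−p) − e·p]·Δt with Δt = 1.
p: 0.51100 → 0.53981  (Δp = +0.02881)
p: 0.53981 → 0.55502  (Δp = +0.01521)
p: 0.55502 → 0.56305  (Δp = +0.00803)
p: 0.56305 → 0.56729  (Δp = +0.00424)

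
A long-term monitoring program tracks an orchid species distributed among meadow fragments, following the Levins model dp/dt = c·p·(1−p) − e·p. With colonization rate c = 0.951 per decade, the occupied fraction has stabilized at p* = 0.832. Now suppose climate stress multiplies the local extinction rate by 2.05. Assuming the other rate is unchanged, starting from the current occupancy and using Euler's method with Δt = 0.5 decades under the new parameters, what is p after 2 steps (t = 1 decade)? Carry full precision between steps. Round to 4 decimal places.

0.7236

Balance c(1−p*) = e gives e = 0.951×(1 − 0.83200) = 0.15977.
Starting from p₀ = 0.83200; update p ← p + (dp/dt)·Δt with the new parameters.
  1  |  dp/dt·Δt = -0.069787  |  p_1 = 0.762213
  2  |  dp/dt·Δt = -0.038640  |  p_2 = 0.723573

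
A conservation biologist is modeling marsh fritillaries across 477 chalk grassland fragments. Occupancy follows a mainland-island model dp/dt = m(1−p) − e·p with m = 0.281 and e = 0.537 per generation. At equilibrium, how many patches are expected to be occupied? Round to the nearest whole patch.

164

p* = m/(m+e) = 0.281/0.8180 = 0.3435.
Expected occupied patches = N × p* = 477 × 0.3435 = 163.86 ≈ 164.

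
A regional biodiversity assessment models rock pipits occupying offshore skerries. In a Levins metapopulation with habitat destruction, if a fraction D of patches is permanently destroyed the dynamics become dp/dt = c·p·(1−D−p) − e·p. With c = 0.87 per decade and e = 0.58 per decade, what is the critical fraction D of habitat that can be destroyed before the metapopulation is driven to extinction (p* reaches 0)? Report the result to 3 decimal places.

The nontrivial equilibrium is p* = (1−D) − e/c; extinction occurs when this hits zero.
So D_crit = 1 − e/c = 1 − 0.58/0.87 = 1 − 0.6667 = 0.3333.
Note this equals the original equilibrium occupancy — the Levins extinction-debt result.

0.333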